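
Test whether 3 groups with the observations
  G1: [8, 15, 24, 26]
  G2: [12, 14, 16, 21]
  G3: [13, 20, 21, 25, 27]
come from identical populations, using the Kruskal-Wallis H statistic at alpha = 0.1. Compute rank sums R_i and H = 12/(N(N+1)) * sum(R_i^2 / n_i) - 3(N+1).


Step 1: Combine all N = 13 observations and assign midranks.
sorted (value, group, rank): (8,G1,1), (12,G2,2), (13,G3,3), (14,G2,4), (15,G1,5), (16,G2,6), (20,G3,7), (21,G2,8.5), (21,G3,8.5), (24,G1,10), (25,G3,11), (26,G1,12), (27,G3,13)
Step 2: Sum ranks within each group.
R_1 = 28 (n_1 = 4)
R_2 = 20.5 (n_2 = 4)
R_3 = 42.5 (n_3 = 5)
Step 3: H = 12/(N(N+1)) * sum(R_i^2/n_i) - 3(N+1)
     = 12/(13*14) * (28^2/4 + 20.5^2/4 + 42.5^2/5) - 3*14
     = 0.065934 * 662.312 - 42
     = 1.668956.
Step 4: Ties present; correction factor C = 1 - 6/(13^3 - 13) = 0.997253. Corrected H = 1.668956 / 0.997253 = 1.673554.
Step 5: Under H0, H ~ chi^2(2); p-value = 0.433104.
Step 6: alpha = 0.1. fail to reject H0.

H = 1.6736, df = 2, p = 0.433104, fail to reject H0.


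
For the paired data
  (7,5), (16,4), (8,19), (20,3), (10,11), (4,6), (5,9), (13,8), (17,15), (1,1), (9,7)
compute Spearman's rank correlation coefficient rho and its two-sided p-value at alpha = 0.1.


Step 1: Rank x and y separately (midranks; no ties here).
rank(x): 7->4, 16->9, 8->5, 20->11, 10->7, 4->2, 5->3, 13->8, 17->10, 1->1, 9->6
rank(y): 5->4, 4->3, 19->11, 3->2, 11->9, 6->5, 9->8, 8->7, 15->10, 1->1, 7->6
Step 2: d_i = R_x(i) - R_y(i); compute d_i^2.
  (4-4)^2=0, (9-3)^2=36, (5-11)^2=36, (11-2)^2=81, (7-9)^2=4, (2-5)^2=9, (3-8)^2=25, (8-7)^2=1, (10-10)^2=0, (1-1)^2=0, (6-6)^2=0
sum(d^2) = 192.
Step 3: rho = 1 - 6*192 / (11*(11^2 - 1)) = 1 - 1152/1320 = 0.127273.
Step 4: Under H0, t = rho * sqrt((n-2)/(1-rho^2)) = 0.3849 ~ t(9).
Step 5: Two-sided p-value from the t-distribution with 9 df = 0.709215.
Step 6: alpha = 0.1. fail to reject H0.

rho = 0.1273, p = 0.709215, fail to reject H0 at alpha = 0.1.


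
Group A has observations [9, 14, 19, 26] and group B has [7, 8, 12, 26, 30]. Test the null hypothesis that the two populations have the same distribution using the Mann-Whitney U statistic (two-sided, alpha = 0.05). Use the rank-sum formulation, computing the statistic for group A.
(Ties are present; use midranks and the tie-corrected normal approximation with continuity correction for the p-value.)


Step 1: Combine and sort all 9 observations; assign midranks.
sorted (value, group): (7,Y), (8,Y), (9,X), (12,Y), (14,X), (19,X), (26,X), (26,Y), (30,Y)
ranks: 7->1, 8->2, 9->3, 12->4, 14->5, 19->6, 26->7.5, 26->7.5, 30->9
Step 2: Rank sum for X: R1 = 3 + 5 + 6 + 7.5 = 21.5.
Step 3: U_X = R1 - n1(n1+1)/2 = 21.5 - 4*5/2 = 21.5 - 10 = 11.5.
       U_Y = n1*n2 - U_X = 20 - 11.5 = 8.5.
Step 4: Ties are present, so use the tie-corrected normal approximation (with continuity correction) for the p-value.
Step 5: p-value = 0.805701; compare to alpha = 0.05. fail to reject H0.

U_X = 11.5, p = 0.805701, fail to reject H0 at alpha = 0.05.


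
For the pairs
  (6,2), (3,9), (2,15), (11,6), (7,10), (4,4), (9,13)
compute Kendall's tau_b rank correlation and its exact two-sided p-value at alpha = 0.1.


Step 1: Enumerate the 21 unordered pairs (i,j) with i<j and classify each by sign(x_j-x_i) * sign(y_j-y_i).
  (1,2):dx=-3,dy=+7->D; (1,3):dx=-4,dy=+13->D; (1,4):dx=+5,dy=+4->C; (1,5):dx=+1,dy=+8->C
  (1,6):dx=-2,dy=+2->D; (1,7):dx=+3,dy=+11->C; (2,3):dx=-1,dy=+6->D; (2,4):dx=+8,dy=-3->D
  (2,5):dx=+4,dy=+1->C; (2,6):dx=+1,dy=-5->D; (2,7):dx=+6,dy=+4->C; (3,4):dx=+9,dy=-9->D
  (3,5):dx=+5,dy=-5->D; (3,6):dx=+2,dy=-11->D; (3,7):dx=+7,dy=-2->D; (4,5):dx=-4,dy=+4->D
  (4,6):dx=-7,dy=-2->C; (4,7):dx=-2,dy=+7->D; (5,6):dx=-3,dy=-6->C; (5,7):dx=+2,dy=+3->C
  (6,7):dx=+5,dy=+9->C
Step 2: C = 9, D = 12, total pairs = 21.
Step 3: tau = (C - D)/(n(n-1)/2) = (9 - 12)/21 = -0.142857.
Step 4: Exact two-sided p-value (enumerate n! = 5040 permutations of y under H0): p = 0.772619.
Step 5: alpha = 0.1. fail to reject H0.

tau_b = -0.1429 (C=9, D=12), p = 0.772619, fail to reject H0.


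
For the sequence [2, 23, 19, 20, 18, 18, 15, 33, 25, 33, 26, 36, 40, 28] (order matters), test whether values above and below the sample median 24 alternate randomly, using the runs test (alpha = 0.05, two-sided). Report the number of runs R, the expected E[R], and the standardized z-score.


Step 1: Compute median = 24; label A = above, B = below.
Labels in order: BBBBBBBAAAAAAA  (n_A = 7, n_B = 7)
Step 2: Count runs R = 2.
Step 3: Under H0 (random ordering), E[R] = 2*n_A*n_B/(n_A+n_B) + 1 = 2*7*7/14 + 1 = 8.0000.
        Var[R] = 2*n_A*n_B*(2*n_A*n_B - n_A - n_B) / ((n_A+n_B)^2 * (n_A+n_B-1)) = 8232/2548 = 3.2308.
        SD[R] = 1.7974.
Step 4: Continuity-corrected z = (R + 0.5 - E[R]) / SD[R] = (2 + 0.5 - 8.0000) / 1.7974 = -3.0599.
Step 5: Two-sided p-value via normal approximation = 2*(1 - Phi(|z|)) = 0.002214.
Step 6: alpha = 0.05. reject H0.

R = 2, z = -3.0599, p = 0.002214, reject H0.


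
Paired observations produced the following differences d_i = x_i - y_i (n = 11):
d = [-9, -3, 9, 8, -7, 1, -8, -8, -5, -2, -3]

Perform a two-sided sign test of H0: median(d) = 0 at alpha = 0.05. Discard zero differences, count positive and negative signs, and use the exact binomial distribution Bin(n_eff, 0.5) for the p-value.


Step 1: Discard zero differences. Original n = 11; n_eff = number of nonzero differences = 11.
Nonzero differences (with sign): -9, -3, +9, +8, -7, +1, -8, -8, -5, -2, -3
Step 2: Count signs: positive = 3, negative = 8.
Step 3: Under H0: P(positive) = 0.5, so the number of positives S ~ Bin(11, 0.5).
Step 4: Two-sided exact p-value = sum of Bin(11,0.5) probabilities at or below the observed probability = 0.226562.
Step 5: alpha = 0.05. fail to reject H0.

n_eff = 11, pos = 3, neg = 8, p = 0.226562, fail to reject H0.


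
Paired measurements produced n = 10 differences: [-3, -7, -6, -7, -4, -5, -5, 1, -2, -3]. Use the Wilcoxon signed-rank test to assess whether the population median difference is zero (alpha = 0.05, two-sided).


Step 1: Drop any zero differences (none here) and take |d_i|.
|d| = [3, 7, 6, 7, 4, 5, 5, 1, 2, 3]
Step 2: Midrank |d_i| (ties get averaged ranks).
ranks: |3|->3.5, |7|->9.5, |6|->8, |7|->9.5, |4|->5, |5|->6.5, |5|->6.5, |1|->1, |2|->2, |3|->3.5
Step 3: Attach original signs; sum ranks with positive sign and with negative sign.
W+ = 1 = 1
W- = 3.5 + 9.5 + 8 + 9.5 + 5 + 6.5 + 6.5 + 2 + 3.5 = 54
(Check: W+ + W- = 55 should equal n(n+1)/2 = 55.)
Step 4: Test statistic W = min(W+, W-) = 1.
Step 5: Ties in |d|, so use the tie-corrected normal approximation.
        E[W] = n(n+1)/4 = 10*11/4 = 27.5.
        Tie groups: |d|=3 (t=2), |d|=5 (t=2), |d|=7 (t=2); sum(t^3 - t) = 18.
        Var[W] = n(n+1)(2n+1)/24 - sum(t^3-t)/48 = 2310/24 - 18/48 = 95.875.
        z = (W - E[W]) / sqrt(Var[W]) = (1 - 27.5) / 9.7916 = -2.7064.
        Two-sided p = 2*Phi(z) = 0.006802.
Step 6: alpha = 0.05. reject H0.

W+ = 1, W- = 54, W = min = 1, p = 0.006802, reject H0.


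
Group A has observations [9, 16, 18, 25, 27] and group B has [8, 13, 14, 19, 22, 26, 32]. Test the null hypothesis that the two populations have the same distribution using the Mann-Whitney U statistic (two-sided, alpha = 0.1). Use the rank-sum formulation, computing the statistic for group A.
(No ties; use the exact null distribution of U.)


Step 1: Combine and sort all 12 observations; assign midranks.
sorted (value, group): (8,Y), (9,X), (13,Y), (14,Y), (16,X), (18,X), (19,Y), (22,Y), (25,X), (26,Y), (27,X), (32,Y)
ranks: 8->1, 9->2, 13->3, 14->4, 16->5, 18->6, 19->7, 22->8, 25->9, 26->10, 27->11, 32->12
Step 2: Rank sum for X: R1 = 2 + 5 + 6 + 9 + 11 = 33.
Step 3: U_X = R1 - n1(n1+1)/2 = 33 - 5*6/2 = 33 - 15 = 18.
       U_Y = n1*n2 - U_X = 35 - 18 = 17.
Step 4: No ties, so the exact null distribution of U (based on enumerating the C(12,5) = 792 equally likely rank assignments) gives the two-sided p-value.
Step 5: p-value = 1.000000; compare to alpha = 0.1. fail to reject H0.

U_X = 18, p = 1.000000, fail to reject H0 at alpha = 0.1.


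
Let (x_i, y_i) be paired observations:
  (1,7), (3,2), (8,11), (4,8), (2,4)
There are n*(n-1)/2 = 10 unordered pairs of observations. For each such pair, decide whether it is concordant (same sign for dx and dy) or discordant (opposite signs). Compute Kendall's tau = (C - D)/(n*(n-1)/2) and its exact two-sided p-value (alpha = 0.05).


Step 1: Enumerate the 10 unordered pairs (i,j) with i<j and classify each by sign(x_j-x_i) * sign(y_j-y_i).
  (1,2):dx=+2,dy=-5->D; (1,3):dx=+7,dy=+4->C; (1,4):dx=+3,dy=+1->C; (1,5):dx=+1,dy=-3->D
  (2,3):dx=+5,dy=+9->C; (2,4):dx=+1,dy=+6->C; (2,5):dx=-1,dy=+2->D; (3,4):dx=-4,dy=-3->C
  (3,5):dx=-6,dy=-7->C; (4,5):dx=-2,dy=-4->C
Step 2: C = 7, D = 3, total pairs = 10.
Step 3: tau = (C - D)/(n(n-1)/2) = (7 - 3)/10 = 0.400000.
Step 4: Exact two-sided p-value (enumerate n! = 120 permutations of y under H0): p = 0.483333.
Step 5: alpha = 0.05. fail to reject H0.

tau_b = 0.4000 (C=7, D=3), p = 0.483333, fail to reject H0.


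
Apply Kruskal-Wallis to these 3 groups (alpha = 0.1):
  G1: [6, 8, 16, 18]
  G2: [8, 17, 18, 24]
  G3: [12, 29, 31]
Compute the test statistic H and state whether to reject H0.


Step 1: Combine all N = 11 observations and assign midranks.
sorted (value, group, rank): (6,G1,1), (8,G1,2.5), (8,G2,2.5), (12,G3,4), (16,G1,5), (17,G2,6), (18,G1,7.5), (18,G2,7.5), (24,G2,9), (29,G3,10), (31,G3,11)
Step 2: Sum ranks within each group.
R_1 = 16 (n_1 = 4)
R_2 = 25 (n_2 = 4)
R_3 = 25 (n_3 = 3)
Step 3: H = 12/(N(N+1)) * sum(R_i^2/n_i) - 3(N+1)
     = 12/(11*12) * (16^2/4 + 25^2/4 + 25^2/3) - 3*12
     = 0.090909 * 428.583 - 36
     = 2.962121.
Step 4: Ties present; correction factor C = 1 - 12/(11^3 - 11) = 0.990909. Corrected H = 2.962121 / 0.990909 = 2.989297.
Step 5: Under H0, H ~ chi^2(2); p-value = 0.224327.
Step 6: alpha = 0.1. fail to reject H0.

H = 2.9893, df = 2, p = 0.224327, fail to reject H0.


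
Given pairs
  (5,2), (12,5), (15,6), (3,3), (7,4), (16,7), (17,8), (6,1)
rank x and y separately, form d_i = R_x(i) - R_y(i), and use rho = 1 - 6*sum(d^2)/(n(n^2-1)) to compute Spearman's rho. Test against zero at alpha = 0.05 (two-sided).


Step 1: Rank x and y separately (midranks; no ties here).
rank(x): 5->2, 12->5, 15->6, 3->1, 7->4, 16->7, 17->8, 6->3
rank(y): 2->2, 5->5, 6->6, 3->3, 4->4, 7->7, 8->8, 1->1
Step 2: d_i = R_x(i) - R_y(i); compute d_i^2.
  (2-2)^2=0, (5-5)^2=0, (6-6)^2=0, (1-3)^2=4, (4-4)^2=0, (7-7)^2=0, (8-8)^2=0, (3-1)^2=4
sum(d^2) = 8.
Step 3: rho = 1 - 6*8 / (8*(8^2 - 1)) = 1 - 48/504 = 0.904762.
Step 4: Under H0, t = rho * sqrt((n-2)/(1-rho^2)) = 5.2034 ~ t(6).
Step 5: Two-sided p-value from the t-distribution with 6 df = 0.002008.
Step 6: alpha = 0.05. reject H0.

rho = 0.9048, p = 0.002008, reject H0 at alpha = 0.05.


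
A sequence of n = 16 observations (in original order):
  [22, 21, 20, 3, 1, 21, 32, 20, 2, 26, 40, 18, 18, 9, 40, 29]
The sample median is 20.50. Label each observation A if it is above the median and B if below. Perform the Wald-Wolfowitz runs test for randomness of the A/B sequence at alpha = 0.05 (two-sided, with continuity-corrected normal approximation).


Step 1: Compute median = 20.50; label A = above, B = below.
Labels in order: AABBBAABBAABBBAA  (n_A = 8, n_B = 8)
Step 2: Count runs R = 7.
Step 3: Under H0 (random ordering), E[R] = 2*n_A*n_B/(n_A+n_B) + 1 = 2*8*8/16 + 1 = 9.0000.
        Var[R] = 2*n_A*n_B*(2*n_A*n_B - n_A - n_B) / ((n_A+n_B)^2 * (n_A+n_B-1)) = 14336/3840 = 3.7333.
        SD[R] = 1.9322.
Step 4: Continuity-corrected z = (R + 0.5 - E[R]) / SD[R] = (7 + 0.5 - 9.0000) / 1.9322 = -0.7763.
Step 5: Two-sided p-value via normal approximation = 2*(1 - Phi(|z|)) = 0.437558.
Step 6: alpha = 0.05. fail to reject H0.

R = 7, z = -0.7763, p = 0.437558, fail to reject H0.


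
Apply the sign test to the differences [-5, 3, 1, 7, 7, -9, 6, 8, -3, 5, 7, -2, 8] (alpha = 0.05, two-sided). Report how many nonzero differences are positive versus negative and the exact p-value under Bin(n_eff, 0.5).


Step 1: Discard zero differences. Original n = 13; n_eff = number of nonzero differences = 13.
Nonzero differences (with sign): -5, +3, +1, +7, +7, -9, +6, +8, -3, +5, +7, -2, +8
Step 2: Count signs: positive = 9, negative = 4.
Step 3: Under H0: P(positive) = 0.5, so the number of positives S ~ Bin(13, 0.5).
Step 4: Two-sided exact p-value = sum of Bin(13,0.5) probabilities at or below the observed probability = 0.266846.
Step 5: alpha = 0.05. fail to reject H0.

n_eff = 13, pos = 9, neg = 4, p = 0.266846, fail to reject H0.


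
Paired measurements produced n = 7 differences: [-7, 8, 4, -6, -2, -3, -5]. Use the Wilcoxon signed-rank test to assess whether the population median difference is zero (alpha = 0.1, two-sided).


Step 1: Drop any zero differences (none here) and take |d_i|.
|d| = [7, 8, 4, 6, 2, 3, 5]
Step 2: Midrank |d_i| (ties get averaged ranks).
ranks: |7|->6, |8|->7, |4|->3, |6|->5, |2|->1, |3|->2, |5|->4
Step 3: Attach original signs; sum ranks with positive sign and with negative sign.
W+ = 7 + 3 = 10
W- = 6 + 5 + 1 + 2 + 4 = 18
(Check: W+ + W- = 28 should equal n(n+1)/2 = 28.)
Step 4: Test statistic W = min(W+, W-) = 10.
Step 5: No ties, so the exact null distribution over the 2^7 = 128 sign assignments gives the two-sided p-value = 0.578125.
Step 6: alpha = 0.1. fail to reject H0.

W+ = 10, W- = 18, W = min = 10, p = 0.578125, fail to reject H0.


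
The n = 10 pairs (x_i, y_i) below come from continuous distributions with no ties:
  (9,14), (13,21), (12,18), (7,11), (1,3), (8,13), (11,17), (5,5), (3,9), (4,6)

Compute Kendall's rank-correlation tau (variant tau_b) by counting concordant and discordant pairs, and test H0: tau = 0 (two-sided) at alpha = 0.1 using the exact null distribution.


Step 1: Enumerate the 45 unordered pairs (i,j) with i<j and classify each by sign(x_j-x_i) * sign(y_j-y_i).
  (1,2):dx=+4,dy=+7->C; (1,3):dx=+3,dy=+4->C; (1,4):dx=-2,dy=-3->C; (1,5):dx=-8,dy=-11->C
  (1,6):dx=-1,dy=-1->C; (1,7):dx=+2,dy=+3->C; (1,8):dx=-4,dy=-9->C; (1,9):dx=-6,dy=-5->C
  (1,10):dx=-5,dy=-8->C; (2,3):dx=-1,dy=-3->C; (2,4):dx=-6,dy=-10->C; (2,5):dx=-12,dy=-18->C
  (2,6):dx=-5,dy=-8->C; (2,7):dx=-2,dy=-4->C; (2,8):dx=-8,dy=-16->C; (2,9):dx=-10,dy=-12->C
  (2,10):dx=-9,dy=-15->C; (3,4):dx=-5,dy=-7->C; (3,5):dx=-11,dy=-15->C; (3,6):dx=-4,dy=-5->C
  (3,7):dx=-1,dy=-1->C; (3,8):dx=-7,dy=-13->C; (3,9):dx=-9,dy=-9->C; (3,10):dx=-8,dy=-12->C
  (4,5):dx=-6,dy=-8->C; (4,6):dx=+1,dy=+2->C; (4,7):dx=+4,dy=+6->C; (4,8):dx=-2,dy=-6->C
  (4,9):dx=-4,dy=-2->C; (4,10):dx=-3,dy=-5->C; (5,6):dx=+7,dy=+10->C; (5,7):dx=+10,dy=+14->C
  (5,8):dx=+4,dy=+2->C; (5,9):dx=+2,dy=+6->C; (5,10):dx=+3,dy=+3->C; (6,7):dx=+3,dy=+4->C
  (6,8):dx=-3,dy=-8->C; (6,9):dx=-5,dy=-4->C; (6,10):dx=-4,dy=-7->C; (7,8):dx=-6,dy=-12->C
  (7,9):dx=-8,dy=-8->C; (7,10):dx=-7,dy=-11->C; (8,9):dx=-2,dy=+4->D; (8,10):dx=-1,dy=+1->D
  (9,10):dx=+1,dy=-3->D
Step 2: C = 42, D = 3, total pairs = 45.
Step 3: tau = (C - D)/(n(n-1)/2) = (42 - 3)/45 = 0.866667.
Step 4: Exact two-sided p-value (enumerate n! = 3628800 permutations of y under H0): p = 0.000115.
Step 5: alpha = 0.1. reject H0.

tau_b = 0.8667 (C=42, D=3), p = 0.000115, reject H0.


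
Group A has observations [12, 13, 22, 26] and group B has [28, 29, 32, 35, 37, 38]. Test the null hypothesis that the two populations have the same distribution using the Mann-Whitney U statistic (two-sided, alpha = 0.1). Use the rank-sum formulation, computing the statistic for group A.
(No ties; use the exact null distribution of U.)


Step 1: Combine and sort all 10 observations; assign midranks.
sorted (value, group): (12,X), (13,X), (22,X), (26,X), (28,Y), (29,Y), (32,Y), (35,Y), (37,Y), (38,Y)
ranks: 12->1, 13->2, 22->3, 26->4, 28->5, 29->6, 32->7, 35->8, 37->9, 38->10
Step 2: Rank sum for X: R1 = 1 + 2 + 3 + 4 = 10.
Step 3: U_X = R1 - n1(n1+1)/2 = 10 - 4*5/2 = 10 - 10 = 0.
       U_Y = n1*n2 - U_X = 24 - 0 = 24.
Step 4: No ties, so the exact null distribution of U (based on enumerating the C(10,4) = 210 equally likely rank assignments) gives the two-sided p-value.
Step 5: p-value = 0.009524; compare to alpha = 0.1. reject H0.

U_X = 0, p = 0.009524, reject H0 at alpha = 0.1.


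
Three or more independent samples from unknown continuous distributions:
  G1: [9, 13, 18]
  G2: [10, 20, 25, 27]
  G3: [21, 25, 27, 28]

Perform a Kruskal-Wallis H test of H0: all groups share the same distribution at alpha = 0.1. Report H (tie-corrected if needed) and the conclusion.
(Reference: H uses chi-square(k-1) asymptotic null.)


Step 1: Combine all N = 11 observations and assign midranks.
sorted (value, group, rank): (9,G1,1), (10,G2,2), (13,G1,3), (18,G1,4), (20,G2,5), (21,G3,6), (25,G2,7.5), (25,G3,7.5), (27,G2,9.5), (27,G3,9.5), (28,G3,11)
Step 2: Sum ranks within each group.
R_1 = 8 (n_1 = 3)
R_2 = 24 (n_2 = 4)
R_3 = 34 (n_3 = 4)
Step 3: H = 12/(N(N+1)) * sum(R_i^2/n_i) - 3(N+1)
     = 12/(11*12) * (8^2/3 + 24^2/4 + 34^2/4) - 3*12
     = 0.090909 * 454.333 - 36
     = 5.303030.
Step 4: Ties present; correction factor C = 1 - 12/(11^3 - 11) = 0.990909. Corrected H = 5.303030 / 0.990909 = 5.351682.
Step 5: Under H0, H ~ chi^2(2); p-value = 0.068849.
Step 6: alpha = 0.1. reject H0.

H = 5.3517, df = 2, p = 0.068849, reject H0.


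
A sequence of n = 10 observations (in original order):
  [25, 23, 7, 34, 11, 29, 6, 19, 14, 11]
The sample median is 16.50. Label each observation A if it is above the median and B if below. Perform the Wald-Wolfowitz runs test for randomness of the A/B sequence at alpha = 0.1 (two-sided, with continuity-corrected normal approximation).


Step 1: Compute median = 16.50; label A = above, B = below.
Labels in order: AABABABABB  (n_A = 5, n_B = 5)
Step 2: Count runs R = 8.
Step 3: Under H0 (random ordering), E[R] = 2*n_A*n_B/(n_A+n_B) + 1 = 2*5*5/10 + 1 = 6.0000.
        Var[R] = 2*n_A*n_B*(2*n_A*n_B - n_A - n_B) / ((n_A+n_B)^2 * (n_A+n_B-1)) = 2000/900 = 2.2222.
        SD[R] = 1.4907.
Step 4: Continuity-corrected z = (R - 0.5 - E[R]) / SD[R] = (8 - 0.5 - 6.0000) / 1.4907 = 1.0062.
Step 5: Two-sided p-value via normal approximation = 2*(1 - Phi(|z|)) = 0.314305.
Step 6: alpha = 0.1. fail to reject H0.

R = 8, z = 1.0062, p = 0.314305, fail to reject H0.


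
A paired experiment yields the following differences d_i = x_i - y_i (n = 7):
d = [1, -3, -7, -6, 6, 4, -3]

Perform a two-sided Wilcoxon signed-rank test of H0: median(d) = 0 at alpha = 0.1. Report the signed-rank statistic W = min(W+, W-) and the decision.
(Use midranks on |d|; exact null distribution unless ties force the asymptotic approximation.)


Step 1: Drop any zero differences (none here) and take |d_i|.
|d| = [1, 3, 7, 6, 6, 4, 3]
Step 2: Midrank |d_i| (ties get averaged ranks).
ranks: |1|->1, |3|->2.5, |7|->7, |6|->5.5, |6|->5.5, |4|->4, |3|->2.5
Step 3: Attach original signs; sum ranks with positive sign and with negative sign.
W+ = 1 + 5.5 + 4 = 10.5
W- = 2.5 + 7 + 5.5 + 2.5 = 17.5
(Check: W+ + W- = 28 should equal n(n+1)/2 = 28.)
Step 4: Test statistic W = min(W+, W-) = 10.5.
Step 5: Ties in |d|, so use the tie-corrected normal approximation.
        E[W] = n(n+1)/4 = 7*8/4 = 14.
        Tie groups: |d|=3 (t=2), |d|=6 (t=2); sum(t^3 - t) = 12.
        Var[W] = n(n+1)(2n+1)/24 - sum(t^3-t)/48 = 840/24 - 12/48 = 34.75.
        z = (W - E[W]) / sqrt(Var[W]) = (10.5 - 14) / 5.8949 = -0.5937.
        Two-sided p = 2*Phi(z) = 0.552691.
Step 6: alpha = 0.1. fail to reject H0.

W+ = 10.5, W- = 17.5, W = min = 10.5, p = 0.552691, fail to reject H0.


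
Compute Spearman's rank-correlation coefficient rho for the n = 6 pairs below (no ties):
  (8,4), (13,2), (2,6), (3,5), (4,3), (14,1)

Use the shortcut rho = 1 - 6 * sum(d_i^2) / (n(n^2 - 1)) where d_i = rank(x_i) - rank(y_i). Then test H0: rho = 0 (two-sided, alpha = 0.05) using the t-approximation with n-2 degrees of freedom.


Step 1: Rank x and y separately (midranks; no ties here).
rank(x): 8->4, 13->5, 2->1, 3->2, 4->3, 14->6
rank(y): 4->4, 2->2, 6->6, 5->5, 3->3, 1->1
Step 2: d_i = R_x(i) - R_y(i); compute d_i^2.
  (4-4)^2=0, (5-2)^2=9, (1-6)^2=25, (2-5)^2=9, (3-3)^2=0, (6-1)^2=25
sum(d^2) = 68.
Step 3: rho = 1 - 6*68 / (6*(6^2 - 1)) = 1 - 408/210 = -0.942857.
Step 4: Under H0, t = rho * sqrt((n-2)/(1-rho^2)) = -5.6595 ~ t(4).
Step 5: Two-sided p-value from the t-distribution with 4 df = 0.004805.
Step 6: alpha = 0.05. reject H0.

rho = -0.9429, p = 0.004805, reject H0 at alpha = 0.05.


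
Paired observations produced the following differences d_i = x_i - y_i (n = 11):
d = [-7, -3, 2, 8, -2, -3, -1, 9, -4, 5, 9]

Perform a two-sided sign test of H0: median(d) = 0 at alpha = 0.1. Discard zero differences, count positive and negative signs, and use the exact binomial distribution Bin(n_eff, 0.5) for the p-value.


Step 1: Discard zero differences. Original n = 11; n_eff = number of nonzero differences = 11.
Nonzero differences (with sign): -7, -3, +2, +8, -2, -3, -1, +9, -4, +5, +9
Step 2: Count signs: positive = 5, negative = 6.
Step 3: Under H0: P(positive) = 0.5, so the number of positives S ~ Bin(11, 0.5).
Step 4: Two-sided exact p-value = sum of Bin(11,0.5) probabilities at or below the observed probability = 1.000000.
Step 5: alpha = 0.1. fail to reject H0.

n_eff = 11, pos = 5, neg = 6, p = 1.000000, fail to reject H0.


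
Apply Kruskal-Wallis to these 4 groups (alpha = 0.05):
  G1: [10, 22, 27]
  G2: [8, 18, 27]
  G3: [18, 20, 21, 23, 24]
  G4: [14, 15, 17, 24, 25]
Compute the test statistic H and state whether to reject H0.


Step 1: Combine all N = 16 observations and assign midranks.
sorted (value, group, rank): (8,G2,1), (10,G1,2), (14,G4,3), (15,G4,4), (17,G4,5), (18,G2,6.5), (18,G3,6.5), (20,G3,8), (21,G3,9), (22,G1,10), (23,G3,11), (24,G3,12.5), (24,G4,12.5), (25,G4,14), (27,G1,15.5), (27,G2,15.5)
Step 2: Sum ranks within each group.
R_1 = 27.5 (n_1 = 3)
R_2 = 23 (n_2 = 3)
R_3 = 47 (n_3 = 5)
R_4 = 38.5 (n_4 = 5)
Step 3: H = 12/(N(N+1)) * sum(R_i^2/n_i) - 3(N+1)
     = 12/(16*17) * (27.5^2/3 + 23^2/3 + 47^2/5 + 38.5^2/5) - 3*17
     = 0.044118 * 1166.67 - 51
     = 0.470588.
Step 4: Ties present; correction factor C = 1 - 18/(16^3 - 16) = 0.995588. Corrected H = 0.470588 / 0.995588 = 0.472674.
Step 5: Under H0, H ~ chi^2(3); p-value = 0.924853.
Step 6: alpha = 0.05. fail to reject H0.

H = 0.4727, df = 3, p = 0.924853, fail to reject H0.


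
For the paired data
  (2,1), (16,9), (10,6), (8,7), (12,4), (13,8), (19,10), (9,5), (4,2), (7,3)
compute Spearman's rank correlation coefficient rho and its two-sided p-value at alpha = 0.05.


Step 1: Rank x and y separately (midranks; no ties here).
rank(x): 2->1, 16->9, 10->6, 8->4, 12->7, 13->8, 19->10, 9->5, 4->2, 7->3
rank(y): 1->1, 9->9, 6->6, 7->7, 4->4, 8->8, 10->10, 5->5, 2->2, 3->3
Step 2: d_i = R_x(i) - R_y(i); compute d_i^2.
  (1-1)^2=0, (9-9)^2=0, (6-6)^2=0, (4-7)^2=9, (7-4)^2=9, (8-8)^2=0, (10-10)^2=0, (5-5)^2=0, (2-2)^2=0, (3-3)^2=0
sum(d^2) = 18.
Step 3: rho = 1 - 6*18 / (10*(10^2 - 1)) = 1 - 108/990 = 0.890909.
Step 4: Under H0, t = rho * sqrt((n-2)/(1-rho^2)) = 5.5482 ~ t(8).
Step 5: Two-sided p-value from the t-distribution with 8 df = 0.000542.
Step 6: alpha = 0.05. reject H0.

rho = 0.8909, p = 0.000542, reject H0 at alpha = 0.05.


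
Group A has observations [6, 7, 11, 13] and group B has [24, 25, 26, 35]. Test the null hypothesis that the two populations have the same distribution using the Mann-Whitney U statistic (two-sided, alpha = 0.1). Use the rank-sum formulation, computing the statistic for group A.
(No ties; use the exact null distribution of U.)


Step 1: Combine and sort all 8 observations; assign midranks.
sorted (value, group): (6,X), (7,X), (11,X), (13,X), (24,Y), (25,Y), (26,Y), (35,Y)
ranks: 6->1, 7->2, 11->3, 13->4, 24->5, 25->6, 26->7, 35->8
Step 2: Rank sum for X: R1 = 1 + 2 + 3 + 4 = 10.
Step 3: U_X = R1 - n1(n1+1)/2 = 10 - 4*5/2 = 10 - 10 = 0.
       U_Y = n1*n2 - U_X = 16 - 0 = 16.
Step 4: No ties, so the exact null distribution of U (based on enumerating the C(8,4) = 70 equally likely rank assignments) gives the two-sided p-value.
Step 5: p-value = 0.028571; compare to alpha = 0.1. reject H0.

U_X = 0, p = 0.028571, reject H0 at alpha = 0.1.


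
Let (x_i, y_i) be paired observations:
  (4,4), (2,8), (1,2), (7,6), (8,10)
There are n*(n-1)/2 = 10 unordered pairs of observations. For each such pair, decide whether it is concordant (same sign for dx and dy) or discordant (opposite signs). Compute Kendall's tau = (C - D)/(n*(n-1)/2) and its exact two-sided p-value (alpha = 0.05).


Step 1: Enumerate the 10 unordered pairs (i,j) with i<j and classify each by sign(x_j-x_i) * sign(y_j-y_i).
  (1,2):dx=-2,dy=+4->D; (1,3):dx=-3,dy=-2->C; (1,4):dx=+3,dy=+2->C; (1,5):dx=+4,dy=+6->C
  (2,3):dx=-1,dy=-6->C; (2,4):dx=+5,dy=-2->D; (2,5):dx=+6,dy=+2->C; (3,4):dx=+6,dy=+4->C
  (3,5):dx=+7,dy=+8->C; (4,5):dx=+1,dy=+4->C
Step 2: C = 8, D = 2, total pairs = 10.
Step 3: tau = (C - D)/(n(n-1)/2) = (8 - 2)/10 = 0.600000.
Step 4: Exact two-sided p-value (enumerate n! = 120 permutations of y under H0): p = 0.233333.
Step 5: alpha = 0.05. fail to reject H0.

tau_b = 0.6000 (C=8, D=2), p = 0.233333, fail to reject H0.


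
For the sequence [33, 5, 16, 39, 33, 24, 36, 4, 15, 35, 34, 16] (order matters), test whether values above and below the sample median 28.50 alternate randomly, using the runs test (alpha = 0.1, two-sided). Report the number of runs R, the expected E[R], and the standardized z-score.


Step 1: Compute median = 28.50; label A = above, B = below.
Labels in order: ABBAABABBAAB  (n_A = 6, n_B = 6)
Step 2: Count runs R = 8.
Step 3: Under H0 (random ordering), E[R] = 2*n_A*n_B/(n_A+n_B) + 1 = 2*6*6/12 + 1 = 7.0000.
        Var[R] = 2*n_A*n_B*(2*n_A*n_B - n_A - n_B) / ((n_A+n_B)^2 * (n_A+n_B-1)) = 4320/1584 = 2.7273.
        SD[R] = 1.6514.
Step 4: Continuity-corrected z = (R - 0.5 - E[R]) / SD[R] = (8 - 0.5 - 7.0000) / 1.6514 = 0.3028.
Step 5: Two-sided p-value via normal approximation = 2*(1 - Phi(|z|)) = 0.762069.
Step 6: alpha = 0.1. fail to reject H0.

R = 8, z = 0.3028, p = 0.762069, fail to reject H0.


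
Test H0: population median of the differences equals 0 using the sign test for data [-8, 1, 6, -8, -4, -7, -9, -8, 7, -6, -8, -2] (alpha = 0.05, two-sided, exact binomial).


Step 1: Discard zero differences. Original n = 12; n_eff = number of nonzero differences = 12.
Nonzero differences (with sign): -8, +1, +6, -8, -4, -7, -9, -8, +7, -6, -8, -2
Step 2: Count signs: positive = 3, negative = 9.
Step 3: Under H0: P(positive) = 0.5, so the number of positives S ~ Bin(12, 0.5).
Step 4: Two-sided exact p-value = sum of Bin(12,0.5) probabilities at or below the observed probability = 0.145996.
Step 5: alpha = 0.05. fail to reject H0.

n_eff = 12, pos = 3, neg = 9, p = 0.145996, fail to reject H0.


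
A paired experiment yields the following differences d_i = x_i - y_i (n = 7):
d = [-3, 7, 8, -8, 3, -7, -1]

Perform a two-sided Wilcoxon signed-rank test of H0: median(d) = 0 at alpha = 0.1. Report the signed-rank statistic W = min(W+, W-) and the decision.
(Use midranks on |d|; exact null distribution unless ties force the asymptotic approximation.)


Step 1: Drop any zero differences (none here) and take |d_i|.
|d| = [3, 7, 8, 8, 3, 7, 1]
Step 2: Midrank |d_i| (ties get averaged ranks).
ranks: |3|->2.5, |7|->4.5, |8|->6.5, |8|->6.5, |3|->2.5, |7|->4.5, |1|->1
Step 3: Attach original signs; sum ranks with positive sign and with negative sign.
W+ = 4.5 + 6.5 + 2.5 = 13.5
W- = 2.5 + 6.5 + 4.5 + 1 = 14.5
(Check: W+ + W- = 28 should equal n(n+1)/2 = 28.)
Step 4: Test statistic W = min(W+, W-) = 13.5.
Step 5: Ties in |d|, so use the tie-corrected normal approximation.
        E[W] = n(n+1)/4 = 7*8/4 = 14.
        Tie groups: |d|=3 (t=2), |d|=7 (t=2), |d|=8 (t=2); sum(t^3 - t) = 18.
        Var[W] = n(n+1)(2n+1)/24 - sum(t^3-t)/48 = 840/24 - 18/48 = 34.625.
        z = (W - E[W]) / sqrt(Var[W]) = (13.5 - 14) / 5.8843 = -0.0850.
        Two-sided p = 2*Phi(z) = 0.932284.
Step 6: alpha = 0.1. fail to reject H0.

W+ = 13.5, W- = 14.5, W = min = 13.5, p = 0.932284, fail to reject H0.


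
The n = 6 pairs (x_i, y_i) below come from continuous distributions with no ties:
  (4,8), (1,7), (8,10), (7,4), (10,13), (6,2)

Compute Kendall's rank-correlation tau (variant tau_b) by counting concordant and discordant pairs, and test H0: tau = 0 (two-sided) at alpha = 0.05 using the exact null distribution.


Step 1: Enumerate the 15 unordered pairs (i,j) with i<j and classify each by sign(x_j-x_i) * sign(y_j-y_i).
  (1,2):dx=-3,dy=-1->C; (1,3):dx=+4,dy=+2->C; (1,4):dx=+3,dy=-4->D; (1,5):dx=+6,dy=+5->C
  (1,6):dx=+2,dy=-6->D; (2,3):dx=+7,dy=+3->C; (2,4):dx=+6,dy=-3->D; (2,5):dx=+9,dy=+6->C
  (2,6):dx=+5,dy=-5->D; (3,4):dx=-1,dy=-6->C; (3,5):dx=+2,dy=+3->C; (3,6):dx=-2,dy=-8->C
  (4,5):dx=+3,dy=+9->C; (4,6):dx=-1,dy=-2->C; (5,6):dx=-4,dy=-11->C
Step 2: C = 11, D = 4, total pairs = 15.
Step 3: tau = (C - D)/(n(n-1)/2) = (11 - 4)/15 = 0.466667.
Step 4: Exact two-sided p-value (enumerate n! = 720 permutations of y under H0): p = 0.272222.
Step 5: alpha = 0.05. fail to reject H0.

tau_b = 0.4667 (C=11, D=4), p = 0.272222, fail to reject H0.


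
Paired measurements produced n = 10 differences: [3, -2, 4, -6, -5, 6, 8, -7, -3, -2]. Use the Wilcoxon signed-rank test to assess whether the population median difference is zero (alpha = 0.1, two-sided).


Step 1: Drop any zero differences (none here) and take |d_i|.
|d| = [3, 2, 4, 6, 5, 6, 8, 7, 3, 2]
Step 2: Midrank |d_i| (ties get averaged ranks).
ranks: |3|->3.5, |2|->1.5, |4|->5, |6|->7.5, |5|->6, |6|->7.5, |8|->10, |7|->9, |3|->3.5, |2|->1.5
Step 3: Attach original signs; sum ranks with positive sign and with negative sign.
W+ = 3.5 + 5 + 7.5 + 10 = 26
W- = 1.5 + 7.5 + 6 + 9 + 3.5 + 1.5 = 29
(Check: W+ + W- = 55 should equal n(n+1)/2 = 55.)
Step 4: Test statistic W = min(W+, W-) = 26.
Step 5: Ties in |d|, so use the tie-corrected normal approximation.
        E[W] = n(n+1)/4 = 10*11/4 = 27.5.
        Tie groups: |d|=2 (t=2), |d|=3 (t=2), |d|=6 (t=2); sum(t^3 - t) = 18.
        Var[W] = n(n+1)(2n+1)/24 - sum(t^3-t)/48 = 2310/24 - 18/48 = 95.875.
        z = (W - E[W]) / sqrt(Var[W]) = (26 - 27.5) / 9.7916 = -0.1532.
        Two-sided p = 2*Phi(z) = 0.878246.
Step 6: alpha = 0.1. fail to reject H0.

W+ = 26, W- = 29, W = min = 26, p = 0.878246, fail to reject H0.


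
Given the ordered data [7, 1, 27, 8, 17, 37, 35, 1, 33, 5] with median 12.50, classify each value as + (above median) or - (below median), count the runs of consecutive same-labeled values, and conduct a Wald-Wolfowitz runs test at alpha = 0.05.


Step 1: Compute median = 12.50; label A = above, B = below.
Labels in order: BBABAAABAB  (n_A = 5, n_B = 5)
Step 2: Count runs R = 7.
Step 3: Under H0 (random ordering), E[R] = 2*n_A*n_B/(n_A+n_B) + 1 = 2*5*5/10 + 1 = 6.0000.
        Var[R] = 2*n_A*n_B*(2*n_A*n_B - n_A - n_B) / ((n_A+n_B)^2 * (n_A+n_B-1)) = 2000/900 = 2.2222.
        SD[R] = 1.4907.
Step 4: Continuity-corrected z = (R - 0.5 - E[R]) / SD[R] = (7 - 0.5 - 6.0000) / 1.4907 = 0.3354.
Step 5: Two-sided p-value via normal approximation = 2*(1 - Phi(|z|)) = 0.737316.
Step 6: alpha = 0.05. fail to reject H0.

R = 7, z = 0.3354, p = 0.737316, fail to reject H0.


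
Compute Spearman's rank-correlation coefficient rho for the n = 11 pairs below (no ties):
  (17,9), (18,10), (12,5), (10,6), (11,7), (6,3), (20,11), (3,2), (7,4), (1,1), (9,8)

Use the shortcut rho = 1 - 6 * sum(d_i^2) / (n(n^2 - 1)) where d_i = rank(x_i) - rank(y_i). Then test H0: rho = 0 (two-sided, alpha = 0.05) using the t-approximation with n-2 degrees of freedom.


Step 1: Rank x and y separately (midranks; no ties here).
rank(x): 17->9, 18->10, 12->8, 10->6, 11->7, 6->3, 20->11, 3->2, 7->4, 1->1, 9->5
rank(y): 9->9, 10->10, 5->5, 6->6, 7->7, 3->3, 11->11, 2->2, 4->4, 1->1, 8->8
Step 2: d_i = R_x(i) - R_y(i); compute d_i^2.
  (9-9)^2=0, (10-10)^2=0, (8-5)^2=9, (6-6)^2=0, (7-7)^2=0, (3-3)^2=0, (11-11)^2=0, (2-2)^2=0, (4-4)^2=0, (1-1)^2=0, (5-8)^2=9
sum(d^2) = 18.
Step 3: rho = 1 - 6*18 / (11*(11^2 - 1)) = 1 - 108/1320 = 0.918182.
Step 4: Under H0, t = rho * sqrt((n-2)/(1-rho^2)) = 6.9531 ~ t(9).
Step 5: Two-sided p-value from the t-distribution with 9 df = 0.000067.
Step 6: alpha = 0.05. reject H0.

rho = 0.9182, p = 0.000067, reject H0 at alpha = 0.05.


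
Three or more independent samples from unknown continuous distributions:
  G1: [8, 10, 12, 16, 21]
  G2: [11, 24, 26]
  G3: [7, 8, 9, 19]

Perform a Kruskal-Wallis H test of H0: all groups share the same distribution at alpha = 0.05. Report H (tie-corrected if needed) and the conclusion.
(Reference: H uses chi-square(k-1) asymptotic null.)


Step 1: Combine all N = 12 observations and assign midranks.
sorted (value, group, rank): (7,G3,1), (8,G1,2.5), (8,G3,2.5), (9,G3,4), (10,G1,5), (11,G2,6), (12,G1,7), (16,G1,8), (19,G3,9), (21,G1,10), (24,G2,11), (26,G2,12)
Step 2: Sum ranks within each group.
R_1 = 32.5 (n_1 = 5)
R_2 = 29 (n_2 = 3)
R_3 = 16.5 (n_3 = 4)
Step 3: H = 12/(N(N+1)) * sum(R_i^2/n_i) - 3(N+1)
     = 12/(12*13) * (32.5^2/5 + 29^2/3 + 16.5^2/4) - 3*13
     = 0.076923 * 559.646 - 39
     = 4.049679.
Step 4: Ties present; correction factor C = 1 - 6/(12^3 - 12) = 0.996503. Corrected H = 4.049679 / 0.996503 = 4.063889.
Step 5: Under H0, H ~ chi^2(2); p-value = 0.131080.
Step 6: alpha = 0.05. fail to reject H0.

H = 4.0639, df = 2, p = 0.131080, fail to reject H0.


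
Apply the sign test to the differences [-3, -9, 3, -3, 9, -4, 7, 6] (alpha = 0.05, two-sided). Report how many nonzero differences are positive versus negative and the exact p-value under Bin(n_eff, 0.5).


Step 1: Discard zero differences. Original n = 8; n_eff = number of nonzero differences = 8.
Nonzero differences (with sign): -3, -9, +3, -3, +9, -4, +7, +6
Step 2: Count signs: positive = 4, negative = 4.
Step 3: Under H0: P(positive) = 0.5, so the number of positives S ~ Bin(8, 0.5).
Step 4: Two-sided exact p-value = sum of Bin(8,0.5) probabilities at or below the observed probability = 1.000000.
Step 5: alpha = 0.05. fail to reject H0.

n_eff = 8, pos = 4, neg = 4, p = 1.000000, fail to reject H0.


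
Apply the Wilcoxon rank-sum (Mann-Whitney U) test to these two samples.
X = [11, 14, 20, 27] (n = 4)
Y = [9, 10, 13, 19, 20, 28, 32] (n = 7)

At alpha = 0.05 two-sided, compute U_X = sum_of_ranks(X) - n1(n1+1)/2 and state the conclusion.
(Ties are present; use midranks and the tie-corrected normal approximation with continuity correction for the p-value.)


Step 1: Combine and sort all 11 observations; assign midranks.
sorted (value, group): (9,Y), (10,Y), (11,X), (13,Y), (14,X), (19,Y), (20,X), (20,Y), (27,X), (28,Y), (32,Y)
ranks: 9->1, 10->2, 11->3, 13->4, 14->5, 19->6, 20->7.5, 20->7.5, 27->9, 28->10, 32->11
Step 2: Rank sum for X: R1 = 3 + 5 + 7.5 + 9 = 24.5.
Step 3: U_X = R1 - n1(n1+1)/2 = 24.5 - 4*5/2 = 24.5 - 10 = 14.5.
       U_Y = n1*n2 - U_X = 28 - 14.5 = 13.5.
Step 4: Ties are present, so use the tie-corrected normal approximation (with continuity correction) for the p-value.
Step 5: p-value = 1.000000; compare to alpha = 0.05. fail to reject H0.

U_X = 14.5, p = 1.000000, fail to reject H0 at alpha = 0.05.


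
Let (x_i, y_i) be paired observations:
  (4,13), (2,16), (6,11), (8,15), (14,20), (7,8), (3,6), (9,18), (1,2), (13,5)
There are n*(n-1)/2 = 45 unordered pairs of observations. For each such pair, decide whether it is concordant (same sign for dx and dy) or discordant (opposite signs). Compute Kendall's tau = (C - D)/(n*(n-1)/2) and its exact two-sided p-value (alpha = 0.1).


Step 1: Enumerate the 45 unordered pairs (i,j) with i<j and classify each by sign(x_j-x_i) * sign(y_j-y_i).
  (1,2):dx=-2,dy=+3->D; (1,3):dx=+2,dy=-2->D; (1,4):dx=+4,dy=+2->C; (1,5):dx=+10,dy=+7->C
  (1,6):dx=+3,dy=-5->D; (1,7):dx=-1,dy=-7->C; (1,8):dx=+5,dy=+5->C; (1,9):dx=-3,dy=-11->C
  (1,10):dx=+9,dy=-8->D; (2,3):dx=+4,dy=-5->D; (2,4):dx=+6,dy=-1->D; (2,5):dx=+12,dy=+4->C
  (2,6):dx=+5,dy=-8->D; (2,7):dx=+1,dy=-10->D; (2,8):dx=+7,dy=+2->C; (2,9):dx=-1,dy=-14->C
  (2,10):dx=+11,dy=-11->D; (3,4):dx=+2,dy=+4->C; (3,5):dx=+8,dy=+9->C; (3,6):dx=+1,dy=-3->D
  (3,7):dx=-3,dy=-5->C; (3,8):dx=+3,dy=+7->C; (3,9):dx=-5,dy=-9->C; (3,10):dx=+7,dy=-6->D
  (4,5):dx=+6,dy=+5->C; (4,6):dx=-1,dy=-7->C; (4,7):dx=-5,dy=-9->C; (4,8):dx=+1,dy=+3->C
  (4,9):dx=-7,dy=-13->C; (4,10):dx=+5,dy=-10->D; (5,6):dx=-7,dy=-12->C; (5,7):dx=-11,dy=-14->C
  (5,8):dx=-5,dy=-2->C; (5,9):dx=-13,dy=-18->C; (5,10):dx=-1,dy=-15->C; (6,7):dx=-4,dy=-2->C
  (6,8):dx=+2,dy=+10->C; (6,9):dx=-6,dy=-6->C; (6,10):dx=+6,dy=-3->D; (7,8):dx=+6,dy=+12->C
  (7,9):dx=-2,dy=-4->C; (7,10):dx=+10,dy=-1->D; (8,9):dx=-8,dy=-16->C; (8,10):dx=+4,dy=-13->D
  (9,10):dx=+12,dy=+3->C
Step 2: C = 30, D = 15, total pairs = 45.
Step 3: tau = (C - D)/(n(n-1)/2) = (30 - 15)/45 = 0.333333.
Step 4: Exact two-sided p-value (enumerate n! = 3628800 permutations of y under H0): p = 0.216373.
Step 5: alpha = 0.1. fail to reject H0.

tau_b = 0.3333 (C=30, D=15), p = 0.216373, fail to reject H0.


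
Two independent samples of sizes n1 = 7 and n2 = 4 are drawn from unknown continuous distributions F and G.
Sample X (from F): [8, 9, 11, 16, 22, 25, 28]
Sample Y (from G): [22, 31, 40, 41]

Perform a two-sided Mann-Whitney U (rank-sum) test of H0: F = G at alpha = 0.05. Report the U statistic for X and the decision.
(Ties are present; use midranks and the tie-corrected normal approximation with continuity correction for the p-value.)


Step 1: Combine and sort all 11 observations; assign midranks.
sorted (value, group): (8,X), (9,X), (11,X), (16,X), (22,X), (22,Y), (25,X), (28,X), (31,Y), (40,Y), (41,Y)
ranks: 8->1, 9->2, 11->3, 16->4, 22->5.5, 22->5.5, 25->7, 28->8, 31->9, 40->10, 41->11
Step 2: Rank sum for X: R1 = 1 + 2 + 3 + 4 + 5.5 + 7 + 8 = 30.5.
Step 3: U_X = R1 - n1(n1+1)/2 = 30.5 - 7*8/2 = 30.5 - 28 = 2.5.
       U_Y = n1*n2 - U_X = 28 - 2.5 = 25.5.
Step 4: Ties are present, so use the tie-corrected normal approximation (with continuity correction) for the p-value.
Step 5: p-value = 0.037202; compare to alpha = 0.05. reject H0.

U_X = 2.5, p = 0.037202, reject H0 at alpha = 0.05.


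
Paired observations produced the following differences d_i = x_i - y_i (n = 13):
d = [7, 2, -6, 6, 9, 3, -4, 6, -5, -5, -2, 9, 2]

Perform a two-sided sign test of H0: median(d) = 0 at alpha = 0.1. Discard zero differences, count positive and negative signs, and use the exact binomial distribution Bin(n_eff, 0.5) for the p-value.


Step 1: Discard zero differences. Original n = 13; n_eff = number of nonzero differences = 13.
Nonzero differences (with sign): +7, +2, -6, +6, +9, +3, -4, +6, -5, -5, -2, +9, +2
Step 2: Count signs: positive = 8, negative = 5.
Step 3: Under H0: P(positive) = 0.5, so the number of positives S ~ Bin(13, 0.5).
Step 4: Two-sided exact p-value = sum of Bin(13,0.5) probabilities at or below the observed probability = 0.581055.
Step 5: alpha = 0.1. fail to reject H0.

n_eff = 13, pos = 8, neg = 5, p = 0.581055, fail to reject H0.


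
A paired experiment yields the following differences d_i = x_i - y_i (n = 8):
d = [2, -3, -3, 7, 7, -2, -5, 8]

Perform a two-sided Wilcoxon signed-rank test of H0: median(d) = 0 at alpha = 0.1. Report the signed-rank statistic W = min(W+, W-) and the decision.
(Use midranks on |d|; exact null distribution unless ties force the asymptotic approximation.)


Step 1: Drop any zero differences (none here) and take |d_i|.
|d| = [2, 3, 3, 7, 7, 2, 5, 8]
Step 2: Midrank |d_i| (ties get averaged ranks).
ranks: |2|->1.5, |3|->3.5, |3|->3.5, |7|->6.5, |7|->6.5, |2|->1.5, |5|->5, |8|->8
Step 3: Attach original signs; sum ranks with positive sign and with negative sign.
W+ = 1.5 + 6.5 + 6.5 + 8 = 22.5
W- = 3.5 + 3.5 + 1.5 + 5 = 13.5
(Check: W+ + W- = 36 should equal n(n+1)/2 = 36.)
Step 4: Test statistic W = min(W+, W-) = 13.5.
Step 5: Ties in |d|, so use the tie-corrected normal approximation.
        E[W] = n(n+1)/4 = 8*9/4 = 18.
        Tie groups: |d|=2 (t=2), |d|=3 (t=2), |d|=7 (t=2); sum(t^3 - t) = 18.
        Var[W] = n(n+1)(2n+1)/24 - sum(t^3-t)/48 = 1224/24 - 18/48 = 50.625.
        z = (W - E[W]) / sqrt(Var[W]) = (13.5 - 18) / 7.1151 = -0.6325.
        Two-sided p = 2*Phi(z) = 0.527089.
Step 6: alpha = 0.1. fail to reject H0.

W+ = 22.5, W- = 13.5, W = min = 13.5, p = 0.527089, fail to reject H0.


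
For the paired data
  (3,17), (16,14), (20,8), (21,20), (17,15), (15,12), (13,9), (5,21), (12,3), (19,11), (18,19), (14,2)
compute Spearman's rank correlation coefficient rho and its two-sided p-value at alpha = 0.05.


Step 1: Rank x and y separately (midranks; no ties here).
rank(x): 3->1, 16->7, 20->11, 21->12, 17->8, 15->6, 13->4, 5->2, 12->3, 19->10, 18->9, 14->5
rank(y): 17->9, 14->7, 8->3, 20->11, 15->8, 12->6, 9->4, 21->12, 3->2, 11->5, 19->10, 2->1
Step 2: d_i = R_x(i) - R_y(i); compute d_i^2.
  (1-9)^2=64, (7-7)^2=0, (11-3)^2=64, (12-11)^2=1, (8-8)^2=0, (6-6)^2=0, (4-4)^2=0, (2-12)^2=100, (3-2)^2=1, (10-5)^2=25, (9-10)^2=1, (5-1)^2=16
sum(d^2) = 272.
Step 3: rho = 1 - 6*272 / (12*(12^2 - 1)) = 1 - 1632/1716 = 0.048951.
Step 4: Under H0, t = rho * sqrt((n-2)/(1-rho^2)) = 0.1550 ~ t(10).
Step 5: Two-sided p-value from the t-distribution with 10 df = 0.879919.
Step 6: alpha = 0.05. fail to reject H0.

rho = 0.0490, p = 0.879919, fail to reject H0 at alpha = 0.05.
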